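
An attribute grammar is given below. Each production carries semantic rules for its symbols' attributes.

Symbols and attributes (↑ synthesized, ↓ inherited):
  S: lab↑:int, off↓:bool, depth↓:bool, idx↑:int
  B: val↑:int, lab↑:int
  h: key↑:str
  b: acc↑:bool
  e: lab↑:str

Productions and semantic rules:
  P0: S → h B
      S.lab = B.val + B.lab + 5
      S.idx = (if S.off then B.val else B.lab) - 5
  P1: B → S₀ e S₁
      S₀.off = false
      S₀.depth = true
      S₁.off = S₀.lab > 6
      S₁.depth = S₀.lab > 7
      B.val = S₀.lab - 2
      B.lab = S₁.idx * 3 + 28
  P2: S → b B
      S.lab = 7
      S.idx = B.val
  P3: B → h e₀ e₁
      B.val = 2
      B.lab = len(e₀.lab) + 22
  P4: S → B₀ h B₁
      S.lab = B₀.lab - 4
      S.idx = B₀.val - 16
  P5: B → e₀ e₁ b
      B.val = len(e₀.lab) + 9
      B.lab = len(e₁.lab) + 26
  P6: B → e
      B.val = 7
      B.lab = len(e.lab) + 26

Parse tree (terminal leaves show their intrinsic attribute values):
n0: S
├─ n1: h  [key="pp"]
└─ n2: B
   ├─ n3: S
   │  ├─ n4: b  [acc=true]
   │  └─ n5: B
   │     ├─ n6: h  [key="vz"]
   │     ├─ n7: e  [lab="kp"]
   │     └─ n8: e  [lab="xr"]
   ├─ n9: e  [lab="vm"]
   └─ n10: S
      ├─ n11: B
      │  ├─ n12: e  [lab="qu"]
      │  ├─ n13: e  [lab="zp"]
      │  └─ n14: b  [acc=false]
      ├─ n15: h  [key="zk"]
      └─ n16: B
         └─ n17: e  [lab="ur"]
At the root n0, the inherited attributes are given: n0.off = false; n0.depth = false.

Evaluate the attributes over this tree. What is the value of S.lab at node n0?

1. n0.off = false  [given at root]
2. n0.depth = false  [given at root]
3. n1.key = "pp"  [terminal]
4. n3.off = false  [false]
5. n3.depth = true  [true]
6. n4.acc = true  [terminal]
7. n6.key = "vz"  [terminal]
8. n7.lab = "kp"  [terminal]
9. n8.lab = "xr"  [terminal]
10. n5.val = 2  [2]
11. n5.lab = 24  [len(e₀.lab) + 22]
12. n3.lab = 7  [7]
13. n3.idx = 2  [B.val]
14. n9.lab = "vm"  [terminal]
15. n10.off = true  [S₀.lab > 6]
16. n10.depth = false  [S₀.lab > 7]
17. n12.lab = "qu"  [terminal]
18. n13.lab = "zp"  [terminal]
19. n14.acc = false  [terminal]
20. n11.val = 11  [len(e₀.lab) + 9]
21. n11.lab = 28  [len(e₁.lab) + 26]
22. n15.key = "zk"  [terminal]
23. n17.lab = "ur"  [terminal]
24. n16.val = 7  [7]
25. n16.lab = 28  [len(e.lab) + 26]
26. n10.lab = 24  [B₀.lab - 4]
27. n10.idx = -5  [B₀.val - 16]
28. n2.val = 5  [S₀.lab - 2]
29. n2.lab = 13  [S₁.idx * 3 + 28]
30. n0.lab = 23  [B.val + B.lab + 5]
31. n0.idx = 8  [(if S.off then B.val else B.lab) - 5]

23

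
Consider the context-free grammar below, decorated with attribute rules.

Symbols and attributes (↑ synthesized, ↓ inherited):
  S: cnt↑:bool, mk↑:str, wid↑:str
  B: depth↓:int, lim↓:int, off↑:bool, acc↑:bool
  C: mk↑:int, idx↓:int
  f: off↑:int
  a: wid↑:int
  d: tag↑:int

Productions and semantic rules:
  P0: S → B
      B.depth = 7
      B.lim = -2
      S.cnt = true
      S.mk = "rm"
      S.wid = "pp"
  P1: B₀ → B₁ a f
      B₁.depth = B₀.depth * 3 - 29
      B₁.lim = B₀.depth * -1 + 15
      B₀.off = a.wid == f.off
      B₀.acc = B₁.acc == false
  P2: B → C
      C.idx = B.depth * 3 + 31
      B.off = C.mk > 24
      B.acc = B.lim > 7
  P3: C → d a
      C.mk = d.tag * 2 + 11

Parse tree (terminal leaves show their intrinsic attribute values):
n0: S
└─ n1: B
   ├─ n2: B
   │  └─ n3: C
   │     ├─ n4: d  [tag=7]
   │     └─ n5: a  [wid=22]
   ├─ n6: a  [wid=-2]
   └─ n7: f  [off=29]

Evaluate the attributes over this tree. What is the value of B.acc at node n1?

false

1. n1.depth = 7  [7]
2. n1.lim = -2  [-2]
3. n2.depth = -8  [B₀.depth * 3 - 29]
4. n2.lim = 8  [B₀.depth * -1 + 15]
5. n3.idx = 7  [B.depth * 3 + 31]
6. n4.tag = 7  [terminal]
7. n5.wid = 22  [terminal]
8. n3.mk = 25  [d.tag * 2 + 11]
9. n2.off = true  [C.mk > 24]
10. n2.acc = true  [B.lim > 7]
11. n6.wid = -2  [terminal]
12. n7.off = 29  [terminal]
13. n1.off = false  [a.wid == f.off]
14. n1.acc = false  [B₁.acc == false]
15. n0.cnt = true  [true]
16. n0.mk = "rm"  ["rm"]
17. n0.wid = "pp"  ["pp"]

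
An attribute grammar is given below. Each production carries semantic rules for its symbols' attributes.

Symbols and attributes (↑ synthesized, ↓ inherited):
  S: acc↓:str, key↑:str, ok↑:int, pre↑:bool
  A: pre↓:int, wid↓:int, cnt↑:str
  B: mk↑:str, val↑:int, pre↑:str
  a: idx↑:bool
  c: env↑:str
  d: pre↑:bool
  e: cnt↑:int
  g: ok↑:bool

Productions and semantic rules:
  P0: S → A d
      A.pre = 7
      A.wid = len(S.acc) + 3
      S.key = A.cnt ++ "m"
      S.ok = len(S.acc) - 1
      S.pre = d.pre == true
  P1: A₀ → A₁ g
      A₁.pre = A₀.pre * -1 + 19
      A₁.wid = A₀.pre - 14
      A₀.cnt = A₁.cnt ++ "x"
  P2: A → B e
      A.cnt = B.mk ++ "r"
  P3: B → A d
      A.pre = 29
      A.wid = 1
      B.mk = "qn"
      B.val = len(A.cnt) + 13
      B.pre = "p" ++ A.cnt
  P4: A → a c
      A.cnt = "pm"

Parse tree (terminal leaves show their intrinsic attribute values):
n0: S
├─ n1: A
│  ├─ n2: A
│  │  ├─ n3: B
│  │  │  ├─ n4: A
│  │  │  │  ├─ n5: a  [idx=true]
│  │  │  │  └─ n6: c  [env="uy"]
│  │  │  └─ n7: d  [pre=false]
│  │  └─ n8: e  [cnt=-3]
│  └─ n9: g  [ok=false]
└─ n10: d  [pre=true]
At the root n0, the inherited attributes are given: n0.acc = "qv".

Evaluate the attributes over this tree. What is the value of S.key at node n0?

"qnrxm"

1. n0.acc = "qv"  [given at root]
2. n1.pre = 7  [7]
3. n1.wid = 5  [len(S.acc) + 3]
4. n2.pre = 12  [A₀.pre * -1 + 19]
5. n2.wid = -7  [A₀.pre - 14]
6. n4.pre = 29  [29]
7. n4.wid = 1  [1]
8. n5.idx = true  [terminal]
9. n6.env = "uy"  [terminal]
10. n4.cnt = "pm"  ["pm"]
11. n7.pre = false  [terminal]
12. n3.mk = "qn"  ["qn"]
13. n3.val = 15  [len(A.cnt) + 13]
14. n3.pre = "ppm"  ["p" ++ A.cnt]
15. n8.cnt = -3  [terminal]
16. n2.cnt = "qnr"  [B.mk ++ "r"]
17. n9.ok = false  [terminal]
18. n1.cnt = "qnrx"  [A₁.cnt ++ "x"]
19. n10.pre = true  [terminal]
20. n0.key = "qnrxm"  [A.cnt ++ "m"]
21. n0.ok = 1  [len(S.acc) - 1]
22. n0.pre = true  [d.pre == true]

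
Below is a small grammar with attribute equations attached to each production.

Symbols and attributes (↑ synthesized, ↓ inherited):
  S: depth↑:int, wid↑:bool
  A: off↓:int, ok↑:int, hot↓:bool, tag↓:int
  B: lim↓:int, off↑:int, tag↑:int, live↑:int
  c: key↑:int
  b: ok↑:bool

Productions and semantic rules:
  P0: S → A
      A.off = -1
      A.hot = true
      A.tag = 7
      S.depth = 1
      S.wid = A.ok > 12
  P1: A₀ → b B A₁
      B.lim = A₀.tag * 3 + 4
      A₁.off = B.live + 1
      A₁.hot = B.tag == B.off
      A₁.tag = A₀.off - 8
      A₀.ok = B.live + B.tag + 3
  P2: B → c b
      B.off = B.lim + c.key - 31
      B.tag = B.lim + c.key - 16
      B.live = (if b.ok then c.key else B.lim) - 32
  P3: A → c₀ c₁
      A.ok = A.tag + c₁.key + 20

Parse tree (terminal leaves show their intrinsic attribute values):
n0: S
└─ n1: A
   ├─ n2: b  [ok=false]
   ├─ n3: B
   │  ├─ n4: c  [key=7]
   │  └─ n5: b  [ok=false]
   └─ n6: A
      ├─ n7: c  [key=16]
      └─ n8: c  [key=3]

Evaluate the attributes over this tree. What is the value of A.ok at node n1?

12

1. n1.off = -1  [-1]
2. n1.hot = true  [true]
3. n1.tag = 7  [7]
4. n2.ok = false  [terminal]
5. n3.lim = 25  [A₀.tag * 3 + 4]
6. n4.key = 7  [terminal]
7. n5.ok = false  [terminal]
8. n3.off = 1  [B.lim + c.key - 31]
9. n3.tag = 16  [B.lim + c.key - 16]
10. n3.live = -7  [(if b.ok then c.key else B.lim) - 32]
11. n6.off = -6  [B.live + 1]
12. n6.hot = false  [B.tag == B.off]
13. n6.tag = -9  [A₀.off - 8]
14. n7.key = 16  [terminal]
15. n8.key = 3  [terminal]
16. n6.ok = 14  [A.tag + c₁.key + 20]
17. n1.ok = 12  [B.live + B.tag + 3]
18. n0.depth = 1  [1]
19. n0.wid = false  [A.ok > 12]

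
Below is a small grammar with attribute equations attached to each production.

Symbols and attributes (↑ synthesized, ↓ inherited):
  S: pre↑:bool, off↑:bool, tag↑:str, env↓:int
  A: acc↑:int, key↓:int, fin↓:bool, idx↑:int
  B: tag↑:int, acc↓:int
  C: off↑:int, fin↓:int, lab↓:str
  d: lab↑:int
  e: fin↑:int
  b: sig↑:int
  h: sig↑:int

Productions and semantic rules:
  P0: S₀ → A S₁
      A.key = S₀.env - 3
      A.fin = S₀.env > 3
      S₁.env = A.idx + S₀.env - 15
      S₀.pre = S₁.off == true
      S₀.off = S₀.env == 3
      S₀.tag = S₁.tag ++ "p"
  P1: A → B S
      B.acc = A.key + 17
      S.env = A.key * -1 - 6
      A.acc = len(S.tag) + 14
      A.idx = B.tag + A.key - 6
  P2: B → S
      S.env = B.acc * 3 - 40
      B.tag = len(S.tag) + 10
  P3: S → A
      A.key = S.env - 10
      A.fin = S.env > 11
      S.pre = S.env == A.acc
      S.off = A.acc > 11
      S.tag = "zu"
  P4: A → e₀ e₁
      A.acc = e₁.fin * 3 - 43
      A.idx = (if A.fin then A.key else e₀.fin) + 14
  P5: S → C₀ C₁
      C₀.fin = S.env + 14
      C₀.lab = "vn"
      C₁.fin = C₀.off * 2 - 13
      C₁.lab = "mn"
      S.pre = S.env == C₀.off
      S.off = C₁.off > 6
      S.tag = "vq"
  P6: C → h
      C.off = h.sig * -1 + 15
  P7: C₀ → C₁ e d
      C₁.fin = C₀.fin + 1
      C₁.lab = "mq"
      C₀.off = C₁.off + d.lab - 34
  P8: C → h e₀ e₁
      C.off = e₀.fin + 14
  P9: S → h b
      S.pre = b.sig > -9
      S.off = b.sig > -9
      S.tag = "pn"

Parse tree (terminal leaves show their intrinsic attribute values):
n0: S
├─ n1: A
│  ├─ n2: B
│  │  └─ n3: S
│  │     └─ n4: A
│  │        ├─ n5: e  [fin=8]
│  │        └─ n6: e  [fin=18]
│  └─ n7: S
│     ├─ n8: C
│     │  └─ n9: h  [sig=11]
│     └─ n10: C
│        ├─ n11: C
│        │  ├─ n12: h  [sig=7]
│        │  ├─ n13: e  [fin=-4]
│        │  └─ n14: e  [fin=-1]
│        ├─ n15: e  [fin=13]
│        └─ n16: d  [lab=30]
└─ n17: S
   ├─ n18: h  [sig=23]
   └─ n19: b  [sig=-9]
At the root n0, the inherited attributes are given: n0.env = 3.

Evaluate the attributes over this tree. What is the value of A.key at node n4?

1. n0.env = 3  [given at root]
2. n1.key = 0  [S₀.env - 3]
3. n1.fin = false  [S₀.env > 3]
4. n2.acc = 17  [A.key + 17]
5. n3.env = 11  [B.acc * 3 - 40]
6. n4.key = 1  [S.env - 10]
7. n4.fin = false  [S.env > 11]
8. n5.fin = 8  [terminal]
9. n6.fin = 18  [terminal]
10. n4.acc = 11  [e₁.fin * 3 - 43]
11. n4.idx = 22  [(if A.fin then A.key else e₀.fin) + 14]
12. n3.pre = true  [S.env == A.acc]
13. n3.off = false  [A.acc > 11]
14. n3.tag = "zu"  ["zu"]
15. n2.tag = 12  [len(S.tag) + 10]
16. n7.env = -6  [A.key * -1 - 6]
17. n8.fin = 8  [S.env + 14]
18. n8.lab = "vn"  ["vn"]
19. n9.sig = 11  [terminal]
20. n8.off = 4  [h.sig * -1 + 15]
21. n10.fin = -5  [C₀.off * 2 - 13]
22. n10.lab = "mn"  ["mn"]
23. n11.fin = -4  [C₀.fin + 1]
24. n11.lab = "mq"  ["mq"]
25. n12.sig = 7  [terminal]
26. n13.fin = -4  [terminal]
27. n14.fin = -1  [terminal]
28. n11.off = 10  [e₀.fin + 14]
29. n15.fin = 13  [terminal]
30. n16.lab = 30  [terminal]
31. n10.off = 6  [C₁.off + d.lab - 34]
32. n7.pre = false  [S.env == C₀.off]
33. n7.off = false  [C₁.off > 6]
34. n7.tag = "vq"  ["vq"]
35. n1.acc = 16  [len(S.tag) + 14]
36. n1.idx = 6  [B.tag + A.key - 6]
37. n17.env = -6  [A.idx + S₀.env - 15]
38. n18.sig = 23  [terminal]
39. n19.sig = -9  [terminal]
40. n17.pre = false  [b.sig > -9]
41. n17.off = false  [b.sig > -9]
42. n17.tag = "pn"  ["pn"]
43. n0.pre = false  [S₁.off == true]
44. n0.off = true  [S₀.env == 3]
45. n0.tag = "pnp"  [S₁.tag ++ "p"]

1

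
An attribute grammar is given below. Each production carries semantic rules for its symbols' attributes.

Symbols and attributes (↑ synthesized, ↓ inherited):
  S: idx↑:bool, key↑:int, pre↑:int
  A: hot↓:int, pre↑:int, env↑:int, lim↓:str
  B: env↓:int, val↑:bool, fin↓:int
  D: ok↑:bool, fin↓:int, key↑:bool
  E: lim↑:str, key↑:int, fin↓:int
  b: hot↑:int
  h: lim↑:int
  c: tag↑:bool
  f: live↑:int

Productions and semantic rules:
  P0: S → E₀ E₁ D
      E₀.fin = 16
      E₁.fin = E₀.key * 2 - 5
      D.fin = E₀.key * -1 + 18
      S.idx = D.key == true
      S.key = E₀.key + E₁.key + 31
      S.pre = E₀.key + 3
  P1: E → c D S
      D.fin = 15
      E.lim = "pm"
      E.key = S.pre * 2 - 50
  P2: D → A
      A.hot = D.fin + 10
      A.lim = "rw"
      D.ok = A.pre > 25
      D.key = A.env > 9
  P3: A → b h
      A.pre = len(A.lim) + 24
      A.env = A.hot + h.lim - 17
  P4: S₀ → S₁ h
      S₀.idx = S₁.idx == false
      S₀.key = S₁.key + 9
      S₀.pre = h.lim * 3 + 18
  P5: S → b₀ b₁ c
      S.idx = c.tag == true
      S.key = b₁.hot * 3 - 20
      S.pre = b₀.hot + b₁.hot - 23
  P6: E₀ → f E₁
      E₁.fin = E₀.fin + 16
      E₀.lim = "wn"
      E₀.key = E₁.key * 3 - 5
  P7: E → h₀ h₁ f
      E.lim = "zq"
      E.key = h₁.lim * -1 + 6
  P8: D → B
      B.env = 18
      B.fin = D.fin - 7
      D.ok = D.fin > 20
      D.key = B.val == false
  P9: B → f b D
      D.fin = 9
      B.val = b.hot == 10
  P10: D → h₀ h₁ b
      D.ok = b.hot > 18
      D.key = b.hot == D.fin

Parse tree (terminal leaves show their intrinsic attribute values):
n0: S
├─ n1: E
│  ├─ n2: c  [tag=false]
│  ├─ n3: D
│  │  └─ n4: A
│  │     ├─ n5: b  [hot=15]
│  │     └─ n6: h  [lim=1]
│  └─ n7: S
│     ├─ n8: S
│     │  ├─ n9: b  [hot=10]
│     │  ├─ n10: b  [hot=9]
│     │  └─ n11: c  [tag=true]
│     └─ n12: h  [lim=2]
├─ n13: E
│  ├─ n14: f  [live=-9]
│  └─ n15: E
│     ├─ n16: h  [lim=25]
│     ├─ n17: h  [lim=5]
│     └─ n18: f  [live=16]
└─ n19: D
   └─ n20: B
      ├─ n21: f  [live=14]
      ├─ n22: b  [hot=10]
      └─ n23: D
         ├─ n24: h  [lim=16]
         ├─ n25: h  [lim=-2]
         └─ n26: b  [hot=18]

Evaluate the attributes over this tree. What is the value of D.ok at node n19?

1. n1.fin = 16  [16]
2. n2.tag = false  [terminal]
3. n3.fin = 15  [15]
4. n4.hot = 25  [D.fin + 10]
5. n4.lim = "rw"  ["rw"]
6. n5.hot = 15  [terminal]
7. n6.lim = 1  [terminal]
8. n4.pre = 26  [len(A.lim) + 24]
9. n4.env = 9  [A.hot + h.lim - 17]
10. n3.ok = true  [A.pre > 25]
11. n3.key = false  [A.env > 9]
12. n9.hot = 10  [terminal]
13. n10.hot = 9  [terminal]
14. n11.tag = true  [terminal]
15. n8.idx = true  [c.tag == true]
16. n8.key = 7  [b₁.hot * 3 - 20]
17. n8.pre = -4  [b₀.hot + b₁.hot - 23]
18. n12.lim = 2  [terminal]
19. n7.idx = false  [S₁.idx == false]
20. n7.key = 16  [S₁.key + 9]
21. n7.pre = 24  [h.lim * 3 + 18]
22. n1.lim = "pm"  ["pm"]
23. n1.key = -2  [S.pre * 2 - 50]
24. n13.fin = -9  [E₀.key * 2 - 5]
25. n14.live = -9  [terminal]
26. n15.fin = 7  [E₀.fin + 16]
27. n16.lim = 25  [terminal]
28. n17.lim = 5  [terminal]
29. n18.live = 16  [terminal]
30. n15.lim = "zq"  ["zq"]
31. n15.key = 1  [h₁.lim * -1 + 6]
32. n13.lim = "wn"  ["wn"]
33. n13.key = -2  [E₁.key * 3 - 5]
34. n19.fin = 20  [E₀.key * -1 + 18]
35. n20.env = 18  [18]
36. n20.fin = 13  [D.fin - 7]
37. n21.live = 14  [terminal]
38. n22.hot = 10  [terminal]
39. n23.fin = 9  [9]
40. n24.lim = 16  [terminal]
41. n25.lim = -2  [terminal]
42. n26.hot = 18  [terminal]
43. n23.ok = false  [b.hot > 18]
44. n23.key = false  [b.hot == D.fin]
45. n20.val = true  [b.hot == 10]
46. n19.ok = false  [D.fin > 20]
47. n19.key = false  [B.val == false]
48. n0.idx = false  [D.key == true]
49. n0.key = 27  [E₀.key + E₁.key + 31]
50. n0.pre = 1  [E₀.key + 3]

false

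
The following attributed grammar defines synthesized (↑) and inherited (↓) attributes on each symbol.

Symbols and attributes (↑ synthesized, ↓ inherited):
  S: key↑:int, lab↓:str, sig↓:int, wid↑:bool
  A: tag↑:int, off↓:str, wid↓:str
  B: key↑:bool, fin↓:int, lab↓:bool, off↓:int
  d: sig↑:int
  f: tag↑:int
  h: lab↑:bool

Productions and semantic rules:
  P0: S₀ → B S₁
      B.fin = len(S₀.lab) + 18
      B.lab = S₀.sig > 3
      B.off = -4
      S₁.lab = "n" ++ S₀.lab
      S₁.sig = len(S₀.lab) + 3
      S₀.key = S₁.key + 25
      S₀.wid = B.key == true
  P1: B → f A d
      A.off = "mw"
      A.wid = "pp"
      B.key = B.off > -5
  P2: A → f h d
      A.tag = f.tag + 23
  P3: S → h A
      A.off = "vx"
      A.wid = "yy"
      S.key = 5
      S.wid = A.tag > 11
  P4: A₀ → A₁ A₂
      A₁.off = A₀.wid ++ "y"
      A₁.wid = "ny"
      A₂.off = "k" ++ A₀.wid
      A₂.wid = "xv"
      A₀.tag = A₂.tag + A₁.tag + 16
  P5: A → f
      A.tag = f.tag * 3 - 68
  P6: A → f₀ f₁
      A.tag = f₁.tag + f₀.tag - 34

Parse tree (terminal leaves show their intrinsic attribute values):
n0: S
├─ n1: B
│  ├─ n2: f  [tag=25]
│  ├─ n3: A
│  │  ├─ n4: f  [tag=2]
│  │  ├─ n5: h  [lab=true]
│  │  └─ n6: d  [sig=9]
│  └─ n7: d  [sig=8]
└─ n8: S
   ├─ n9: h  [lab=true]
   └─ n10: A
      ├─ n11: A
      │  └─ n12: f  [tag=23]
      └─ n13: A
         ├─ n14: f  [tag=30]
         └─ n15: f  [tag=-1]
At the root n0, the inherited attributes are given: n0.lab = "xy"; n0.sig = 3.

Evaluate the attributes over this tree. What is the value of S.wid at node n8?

1. n0.lab = "xy"  [given at root]
2. n0.sig = 3  [given at root]
3. n1.fin = 20  [len(S₀.lab) + 18]
4. n1.lab = false  [S₀.sig > 3]
5. n1.off = -4  [-4]
6. n2.tag = 25  [terminal]
7. n3.off = "mw"  ["mw"]
8. n3.wid = "pp"  ["pp"]
9. n4.tag = 2  [terminal]
10. n5.lab = true  [terminal]
11. n6.sig = 9  [terminal]
12. n3.tag = 25  [f.tag + 23]
13. n7.sig = 8  [terminal]
14. n1.key = true  [B.off > -5]
15. n8.lab = "nxy"  ["n" ++ S₀.lab]
16. n8.sig = 5  [len(S₀.lab) + 3]
17. n9.lab = true  [terminal]
18. n10.off = "vx"  ["vx"]
19. n10.wid = "yy"  ["yy"]
20. n11.off = "yyy"  [A₀.wid ++ "y"]
21. n11.wid = "ny"  ["ny"]
22. n12.tag = 23  [terminal]
23. n11.tag = 1  [f.tag * 3 - 68]
24. n13.off = "kyy"  ["k" ++ A₀.wid]
25. n13.wid = "xv"  ["xv"]
26. n14.tag = 30  [terminal]
27. n15.tag = -1  [terminal]
28. n13.tag = -5  [f₁.tag + f₀.tag - 34]
29. n10.tag = 12  [A₂.tag + A₁.tag + 16]
30. n8.key = 5  [5]
31. n8.wid = true  [A.tag > 11]
32. n0.key = 30  [S₁.key + 25]
33. n0.wid = true  [B.key == true]

true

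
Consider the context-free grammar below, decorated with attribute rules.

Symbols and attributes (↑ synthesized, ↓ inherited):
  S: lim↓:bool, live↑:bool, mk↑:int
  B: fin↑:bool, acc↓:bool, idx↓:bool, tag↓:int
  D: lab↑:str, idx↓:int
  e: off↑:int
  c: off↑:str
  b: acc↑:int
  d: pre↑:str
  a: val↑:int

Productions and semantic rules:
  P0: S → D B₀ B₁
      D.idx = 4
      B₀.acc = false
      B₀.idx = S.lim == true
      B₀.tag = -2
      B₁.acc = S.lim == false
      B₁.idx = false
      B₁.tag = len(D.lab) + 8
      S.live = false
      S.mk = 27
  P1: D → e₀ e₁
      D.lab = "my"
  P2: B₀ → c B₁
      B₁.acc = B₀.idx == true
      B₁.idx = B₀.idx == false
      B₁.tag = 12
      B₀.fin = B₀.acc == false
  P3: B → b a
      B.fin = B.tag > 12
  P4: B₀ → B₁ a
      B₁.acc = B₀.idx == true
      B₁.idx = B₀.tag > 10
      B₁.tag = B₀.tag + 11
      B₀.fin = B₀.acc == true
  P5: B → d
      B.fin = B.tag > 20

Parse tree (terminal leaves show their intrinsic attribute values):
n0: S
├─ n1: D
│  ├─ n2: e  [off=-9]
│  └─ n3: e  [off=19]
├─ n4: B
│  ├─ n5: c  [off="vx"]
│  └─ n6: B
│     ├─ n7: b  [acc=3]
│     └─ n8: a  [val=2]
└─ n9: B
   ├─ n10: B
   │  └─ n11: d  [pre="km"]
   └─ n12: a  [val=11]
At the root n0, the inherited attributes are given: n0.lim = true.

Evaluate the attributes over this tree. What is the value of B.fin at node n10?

true

1. n0.lim = true  [given at root]
2. n1.idx = 4  [4]
3. n2.off = -9  [terminal]
4. n3.off = 19  [terminal]
5. n1.lab = "my"  ["my"]
6. n4.acc = false  [false]
7. n4.idx = true  [S.lim == true]
8. n4.tag = -2  [-2]
9. n5.off = "vx"  [terminal]
10. n6.acc = true  [B₀.idx == true]
11. n6.idx = false  [B₀.idx == false]
12. n6.tag = 12  [12]
13. n7.acc = 3  [terminal]
14. n8.val = 2  [terminal]
15. n6.fin = false  [B.tag > 12]
16. n4.fin = true  [B₀.acc == false]
17. n9.acc = false  [S.lim == false]
18. n9.idx = false  [false]
19. n9.tag = 10  [len(D.lab) + 8]
20. n10.acc = false  [B₀.idx == true]
21. n10.idx = false  [B₀.tag > 10]
22. n10.tag = 21  [B₀.tag + 11]
23. n11.pre = "km"  [terminal]
24. n10.fin = true  [B.tag > 20]
25. n12.val = 11  [terminal]
26. n9.fin = false  [B₀.acc == true]
27. n0.live = false  [false]
28. n0.mk = 27  [27]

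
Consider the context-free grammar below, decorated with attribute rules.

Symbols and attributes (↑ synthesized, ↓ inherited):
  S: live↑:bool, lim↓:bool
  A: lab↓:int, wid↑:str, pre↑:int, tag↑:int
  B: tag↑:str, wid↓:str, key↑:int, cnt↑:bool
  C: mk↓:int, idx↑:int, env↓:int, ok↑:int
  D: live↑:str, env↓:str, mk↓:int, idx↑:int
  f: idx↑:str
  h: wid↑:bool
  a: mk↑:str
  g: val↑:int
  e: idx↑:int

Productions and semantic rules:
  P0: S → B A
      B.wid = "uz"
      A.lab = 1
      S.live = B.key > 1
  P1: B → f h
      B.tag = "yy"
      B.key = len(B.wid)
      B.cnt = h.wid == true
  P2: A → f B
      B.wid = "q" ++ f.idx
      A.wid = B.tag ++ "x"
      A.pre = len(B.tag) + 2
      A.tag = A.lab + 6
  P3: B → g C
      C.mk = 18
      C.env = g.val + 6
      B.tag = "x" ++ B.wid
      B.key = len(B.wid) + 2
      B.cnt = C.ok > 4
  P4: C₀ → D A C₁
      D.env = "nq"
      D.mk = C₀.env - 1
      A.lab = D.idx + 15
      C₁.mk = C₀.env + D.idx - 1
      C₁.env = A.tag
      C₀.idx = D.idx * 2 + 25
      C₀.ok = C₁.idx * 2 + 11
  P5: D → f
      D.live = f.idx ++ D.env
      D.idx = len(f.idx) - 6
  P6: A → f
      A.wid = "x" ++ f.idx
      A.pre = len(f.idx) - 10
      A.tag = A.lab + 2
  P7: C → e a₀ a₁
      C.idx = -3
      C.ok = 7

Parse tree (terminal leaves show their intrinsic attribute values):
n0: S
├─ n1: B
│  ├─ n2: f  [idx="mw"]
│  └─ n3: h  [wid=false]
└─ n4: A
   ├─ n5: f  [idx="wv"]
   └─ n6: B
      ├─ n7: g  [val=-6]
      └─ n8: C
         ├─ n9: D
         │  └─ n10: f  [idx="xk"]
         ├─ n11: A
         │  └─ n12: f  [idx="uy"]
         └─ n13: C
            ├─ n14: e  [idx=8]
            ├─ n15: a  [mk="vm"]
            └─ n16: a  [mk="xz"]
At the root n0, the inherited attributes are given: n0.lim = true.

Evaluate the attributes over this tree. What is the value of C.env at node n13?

13

1. n0.lim = true  [given at root]
2. n1.wid = "uz"  ["uz"]
3. n2.idx = "mw"  [terminal]
4. n3.wid = false  [terminal]
5. n1.tag = "yy"  ["yy"]
6. n1.key = 2  [len(B.wid)]
7. n1.cnt = false  [h.wid == true]
8. n4.lab = 1  [1]
9. n5.idx = "wv"  [terminal]
10. n6.wid = "qwv"  ["q" ++ f.idx]
11. n7.val = -6  [terminal]
12. n8.mk = 18  [18]
13. n8.env = 0  [g.val + 6]
14. n9.env = "nq"  ["nq"]
15. n9.mk = -1  [C₀.env - 1]
16. n10.idx = "xk"  [terminal]
17. n9.live = "xknq"  [f.idx ++ D.env]
18. n9.idx = -4  [len(f.idx) - 6]
19. n11.lab = 11  [D.idx + 15]
20. n12.idx = "uy"  [terminal]
21. n11.wid = "xuy"  ["x" ++ f.idx]
22. n11.pre = -8  [len(f.idx) - 10]
23. n11.tag = 13  [A.lab + 2]
24. n13.mk = -5  [C₀.env + D.idx - 1]
25. n13.env = 13  [A.tag]
26. n14.idx = 8  [terminal]
27. n15.mk = "vm"  [terminal]
28. n16.mk = "xz"  [terminal]
29. n13.idx = -3  [-3]
30. n13.ok = 7  [7]
31. n8.idx = 17  [D.idx * 2 + 25]
32. n8.ok = 5  [C₁.idx * 2 + 11]
33. n6.tag = "xqwv"  ["x" ++ B.wid]
34. n6.key = 5  [len(B.wid) + 2]
35. n6.cnt = true  [C.ok > 4]
36. n4.wid = "xqwvx"  [B.tag ++ "x"]
37. n4.pre = 6  [len(B.tag) + 2]
38. n4.tag = 7  [A.lab + 6]
39. n0.live = true  [B.key > 1]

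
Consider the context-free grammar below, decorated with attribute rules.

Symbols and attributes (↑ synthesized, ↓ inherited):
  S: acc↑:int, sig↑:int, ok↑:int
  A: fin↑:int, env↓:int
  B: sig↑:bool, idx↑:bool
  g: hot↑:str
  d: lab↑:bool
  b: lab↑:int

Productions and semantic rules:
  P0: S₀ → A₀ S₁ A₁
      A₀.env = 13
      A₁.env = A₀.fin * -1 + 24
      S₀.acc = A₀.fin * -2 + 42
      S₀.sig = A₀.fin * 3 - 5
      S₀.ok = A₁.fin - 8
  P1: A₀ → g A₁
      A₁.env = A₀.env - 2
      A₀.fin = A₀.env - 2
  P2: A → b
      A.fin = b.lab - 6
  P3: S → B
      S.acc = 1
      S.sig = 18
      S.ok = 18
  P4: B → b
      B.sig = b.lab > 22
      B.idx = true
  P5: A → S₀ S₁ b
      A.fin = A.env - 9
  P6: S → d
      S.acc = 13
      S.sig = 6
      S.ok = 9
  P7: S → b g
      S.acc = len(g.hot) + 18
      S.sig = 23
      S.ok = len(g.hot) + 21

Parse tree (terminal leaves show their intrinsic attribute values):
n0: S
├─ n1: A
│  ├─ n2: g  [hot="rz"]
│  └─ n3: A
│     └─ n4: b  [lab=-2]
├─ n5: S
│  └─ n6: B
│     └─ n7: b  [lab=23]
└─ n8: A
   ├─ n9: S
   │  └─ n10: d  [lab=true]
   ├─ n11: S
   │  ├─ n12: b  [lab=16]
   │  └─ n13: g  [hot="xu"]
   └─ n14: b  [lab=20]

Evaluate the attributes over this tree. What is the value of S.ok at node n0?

-4

1. n1.env = 13  [13]
2. n2.hot = "rz"  [terminal]
3. n3.env = 11  [A₀.env - 2]
4. n4.lab = -2  [terminal]
5. n3.fin = -8  [b.lab - 6]
6. n1.fin = 11  [A₀.env - 2]
7. n7.lab = 23  [terminal]
8. n6.sig = true  [b.lab > 22]
9. n6.idx = true  [true]
10. n5.acc = 1  [1]
11. n5.sig = 18  [18]
12. n5.ok = 18  [18]
13. n8.env = 13  [A₀.fin * -1 + 24]
14. n10.lab = true  [terminal]
15. n9.acc = 13  [13]
16. n9.sig = 6  [6]
17. n9.ok = 9  [9]
18. n12.lab = 16  [terminal]
19. n13.hot = "xu"  [terminal]
20. n11.acc = 20  [len(g.hot) + 18]
21. n11.sig = 23  [23]
22. n11.ok = 23  [len(g.hot) + 21]
23. n14.lab = 20  [terminal]
24. n8.fin = 4  [A.env - 9]
25. n0.acc = 20  [A₀.fin * -2 + 42]
26. n0.sig = 28  [A₀.fin * 3 - 5]
27. n0.ok = -4  [A₁.fin - 8]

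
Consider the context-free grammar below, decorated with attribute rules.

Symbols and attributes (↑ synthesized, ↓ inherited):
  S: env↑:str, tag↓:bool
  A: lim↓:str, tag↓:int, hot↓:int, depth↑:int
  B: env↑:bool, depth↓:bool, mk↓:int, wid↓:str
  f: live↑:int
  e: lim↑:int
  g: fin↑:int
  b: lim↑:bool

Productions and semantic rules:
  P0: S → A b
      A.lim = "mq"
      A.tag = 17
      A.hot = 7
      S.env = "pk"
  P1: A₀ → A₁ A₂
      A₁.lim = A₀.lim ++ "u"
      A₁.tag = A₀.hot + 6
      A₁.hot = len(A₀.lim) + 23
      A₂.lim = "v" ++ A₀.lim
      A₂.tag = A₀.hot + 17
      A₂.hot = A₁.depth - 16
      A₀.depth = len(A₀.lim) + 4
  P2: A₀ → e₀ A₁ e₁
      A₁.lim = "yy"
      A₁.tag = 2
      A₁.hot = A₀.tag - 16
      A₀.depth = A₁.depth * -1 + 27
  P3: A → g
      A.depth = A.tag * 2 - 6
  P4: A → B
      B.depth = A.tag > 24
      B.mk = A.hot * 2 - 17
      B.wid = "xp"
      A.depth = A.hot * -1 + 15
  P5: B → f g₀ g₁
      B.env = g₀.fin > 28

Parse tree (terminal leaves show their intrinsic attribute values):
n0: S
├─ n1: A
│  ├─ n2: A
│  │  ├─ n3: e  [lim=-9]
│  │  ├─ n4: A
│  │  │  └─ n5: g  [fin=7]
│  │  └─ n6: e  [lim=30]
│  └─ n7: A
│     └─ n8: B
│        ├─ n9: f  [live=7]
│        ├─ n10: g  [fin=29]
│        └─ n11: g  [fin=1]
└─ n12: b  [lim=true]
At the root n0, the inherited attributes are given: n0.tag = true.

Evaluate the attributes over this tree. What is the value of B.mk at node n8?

1. n0.tag = true  [given at root]
2. n1.lim = "mq"  ["mq"]
3. n1.tag = 17  [17]
4. n1.hot = 7  [7]
5. n2.lim = "mqu"  [A₀.lim ++ "u"]
6. n2.tag = 13  [A₀.hot + 6]
7. n2.hot = 25  [len(A₀.lim) + 23]
8. n3.lim = -9  [terminal]
9. n4.lim = "yy"  ["yy"]
10. n4.tag = 2  [2]
11. n4.hot = -3  [A₀.tag - 16]
12. n5.fin = 7  [terminal]
13. n4.depth = -2  [A.tag * 2 - 6]
14. n6.lim = 30  [terminal]
15. n2.depth = 29  [A₁.depth * -1 + 27]
16. n7.lim = "vmq"  ["v" ++ A₀.lim]
17. n7.tag = 24  [A₀.hot + 17]
18. n7.hot = 13  [A₁.depth - 16]
19. n8.depth = false  [A.tag > 24]
20. n8.mk = 9  [A.hot * 2 - 17]
21. n8.wid = "xp"  ["xp"]
22. n9.live = 7  [terminal]
23. n10.fin = 29  [terminal]
24. n11.fin = 1  [terminal]
25. n8.env = true  [g₀.fin > 28]
26. n7.depth = 2  [A.hot * -1 + 15]
27. n1.depth = 6  [len(A₀.lim) + 4]
28. n12.lim = true  [terminal]
29. n0.env = "pk"  ["pk"]

9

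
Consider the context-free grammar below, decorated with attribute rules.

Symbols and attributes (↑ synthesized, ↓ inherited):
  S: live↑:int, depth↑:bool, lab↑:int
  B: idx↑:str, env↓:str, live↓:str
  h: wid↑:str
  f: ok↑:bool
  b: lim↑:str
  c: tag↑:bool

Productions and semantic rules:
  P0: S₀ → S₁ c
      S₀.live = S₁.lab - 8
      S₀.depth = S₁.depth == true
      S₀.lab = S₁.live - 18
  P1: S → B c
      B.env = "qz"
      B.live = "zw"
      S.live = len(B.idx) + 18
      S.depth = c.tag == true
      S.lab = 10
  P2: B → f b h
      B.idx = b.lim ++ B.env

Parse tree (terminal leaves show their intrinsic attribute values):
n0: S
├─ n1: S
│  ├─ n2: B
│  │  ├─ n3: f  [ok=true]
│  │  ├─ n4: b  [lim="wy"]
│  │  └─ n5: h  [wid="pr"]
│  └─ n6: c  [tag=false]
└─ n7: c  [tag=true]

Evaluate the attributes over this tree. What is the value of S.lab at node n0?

4

1. n2.env = "qz"  ["qz"]
2. n2.live = "zw"  ["zw"]
3. n3.ok = true  [terminal]
4. n4.lim = "wy"  [terminal]
5. n5.wid = "pr"  [terminal]
6. n2.idx = "wyqz"  [b.lim ++ B.env]
7. n6.tag = false  [terminal]
8. n1.live = 22  [len(B.idx) + 18]
9. n1.depth = false  [c.tag == true]
10. n1.lab = 10  [10]
11. n7.tag = true  [terminal]
12. n0.live = 2  [S₁.lab - 8]
13. n0.depth = false  [S₁.depth == true]
14. n0.lab = 4  [S₁.live - 18]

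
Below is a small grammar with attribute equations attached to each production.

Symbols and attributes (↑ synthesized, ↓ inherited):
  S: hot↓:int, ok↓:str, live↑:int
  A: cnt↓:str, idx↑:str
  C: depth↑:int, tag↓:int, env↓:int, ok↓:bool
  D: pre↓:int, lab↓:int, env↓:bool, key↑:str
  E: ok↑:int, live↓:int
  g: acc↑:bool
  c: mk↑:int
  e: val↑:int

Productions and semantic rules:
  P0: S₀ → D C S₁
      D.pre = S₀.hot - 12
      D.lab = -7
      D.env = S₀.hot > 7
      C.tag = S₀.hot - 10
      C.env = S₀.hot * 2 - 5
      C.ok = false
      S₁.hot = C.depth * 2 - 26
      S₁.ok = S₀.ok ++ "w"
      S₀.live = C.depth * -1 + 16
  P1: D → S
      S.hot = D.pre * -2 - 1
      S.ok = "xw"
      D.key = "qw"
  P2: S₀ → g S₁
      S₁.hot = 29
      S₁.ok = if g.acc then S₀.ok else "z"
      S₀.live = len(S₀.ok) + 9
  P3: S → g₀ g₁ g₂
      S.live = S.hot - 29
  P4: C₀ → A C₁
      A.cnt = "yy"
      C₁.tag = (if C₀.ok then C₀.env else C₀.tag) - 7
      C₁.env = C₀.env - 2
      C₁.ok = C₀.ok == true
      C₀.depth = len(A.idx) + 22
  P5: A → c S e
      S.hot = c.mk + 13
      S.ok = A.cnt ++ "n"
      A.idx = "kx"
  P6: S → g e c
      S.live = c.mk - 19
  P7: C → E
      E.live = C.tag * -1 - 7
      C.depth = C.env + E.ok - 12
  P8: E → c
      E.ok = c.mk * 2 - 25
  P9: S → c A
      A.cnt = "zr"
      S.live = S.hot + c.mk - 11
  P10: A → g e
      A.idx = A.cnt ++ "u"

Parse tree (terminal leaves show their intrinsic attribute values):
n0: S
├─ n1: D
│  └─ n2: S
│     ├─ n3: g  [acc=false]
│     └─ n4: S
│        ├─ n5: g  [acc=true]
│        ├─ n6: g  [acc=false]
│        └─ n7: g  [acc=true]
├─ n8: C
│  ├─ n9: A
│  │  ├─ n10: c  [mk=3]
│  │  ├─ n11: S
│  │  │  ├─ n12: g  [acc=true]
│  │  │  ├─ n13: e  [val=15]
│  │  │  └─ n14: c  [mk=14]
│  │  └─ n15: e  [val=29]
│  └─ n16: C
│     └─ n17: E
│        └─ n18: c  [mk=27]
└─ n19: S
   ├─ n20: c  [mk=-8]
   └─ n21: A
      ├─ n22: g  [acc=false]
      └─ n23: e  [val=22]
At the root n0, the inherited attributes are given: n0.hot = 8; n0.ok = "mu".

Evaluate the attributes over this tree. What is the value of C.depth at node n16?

1. n0.hot = 8  [given at root]
2. n0.ok = "mu"  [given at root]
3. n1.pre = -4  [S₀.hot - 12]
4. n1.lab = -7  [-7]
5. n1.env = true  [S₀.hot > 7]
6. n2.hot = 7  [D.pre * -2 - 1]
7. n2.ok = "xw"  ["xw"]
8. n3.acc = false  [terminal]
9. n4.hot = 29  [29]
10. n4.ok = "z"  [if g.acc then S₀.ok else "z"]
11. n5.acc = true  [terminal]
12. n6.acc = false  [terminal]
13. n7.acc = true  [terminal]
14. n4.live = 0  [S.hot - 29]
15. n2.live = 11  [len(S₀.ok) + 9]
16. n1.key = "qw"  ["qw"]
17. n8.tag = -2  [S₀.hot - 10]
18. n8.env = 11  [S₀.hot * 2 - 5]
19. n8.ok = false  [false]
20. n9.cnt = "yy"  ["yy"]
21. n10.mk = 3  [terminal]
22. n11.hot = 16  [c.mk + 13]
23. n11.ok = "yyn"  [A.cnt ++ "n"]
24. n12.acc = true  [terminal]
25. n13.val = 15  [terminal]
26. n14.mk = 14  [terminal]
27. n11.live = -5  [c.mk - 19]
28. n15.val = 29  [terminal]
29. n9.idx = "kx"  ["kx"]
30. n16.tag = -9  [(if C₀.ok then C₀.env else C₀.tag) - 7]
31. n16.env = 9  [C₀.env - 2]
32. n16.ok = false  [C₀.ok == true]
33. n17.live = 2  [C.tag * -1 - 7]
34. n18.mk = 27  [terminal]
35. n17.ok = 29  [c.mk * 2 - 25]
36. n16.depth = 26  [C.env + E.ok - 12]
37. n8.depth = 24  [len(A.idx) + 22]
38. n19.hot = 22  [C.depth * 2 - 26]
39. n19.ok = "muw"  [S₀.ok ++ "w"]
40. n20.mk = -8  [terminal]
41. n21.cnt = "zr"  ["zr"]
42. n22.acc = false  [terminal]
43. n23.val = 22  [terminal]
44. n21.idx = "zru"  [A.cnt ++ "u"]
45. n19.live = 3  [S.hot + c.mk - 11]
46. n0.live = -8  [C.depth * -1 + 16]

26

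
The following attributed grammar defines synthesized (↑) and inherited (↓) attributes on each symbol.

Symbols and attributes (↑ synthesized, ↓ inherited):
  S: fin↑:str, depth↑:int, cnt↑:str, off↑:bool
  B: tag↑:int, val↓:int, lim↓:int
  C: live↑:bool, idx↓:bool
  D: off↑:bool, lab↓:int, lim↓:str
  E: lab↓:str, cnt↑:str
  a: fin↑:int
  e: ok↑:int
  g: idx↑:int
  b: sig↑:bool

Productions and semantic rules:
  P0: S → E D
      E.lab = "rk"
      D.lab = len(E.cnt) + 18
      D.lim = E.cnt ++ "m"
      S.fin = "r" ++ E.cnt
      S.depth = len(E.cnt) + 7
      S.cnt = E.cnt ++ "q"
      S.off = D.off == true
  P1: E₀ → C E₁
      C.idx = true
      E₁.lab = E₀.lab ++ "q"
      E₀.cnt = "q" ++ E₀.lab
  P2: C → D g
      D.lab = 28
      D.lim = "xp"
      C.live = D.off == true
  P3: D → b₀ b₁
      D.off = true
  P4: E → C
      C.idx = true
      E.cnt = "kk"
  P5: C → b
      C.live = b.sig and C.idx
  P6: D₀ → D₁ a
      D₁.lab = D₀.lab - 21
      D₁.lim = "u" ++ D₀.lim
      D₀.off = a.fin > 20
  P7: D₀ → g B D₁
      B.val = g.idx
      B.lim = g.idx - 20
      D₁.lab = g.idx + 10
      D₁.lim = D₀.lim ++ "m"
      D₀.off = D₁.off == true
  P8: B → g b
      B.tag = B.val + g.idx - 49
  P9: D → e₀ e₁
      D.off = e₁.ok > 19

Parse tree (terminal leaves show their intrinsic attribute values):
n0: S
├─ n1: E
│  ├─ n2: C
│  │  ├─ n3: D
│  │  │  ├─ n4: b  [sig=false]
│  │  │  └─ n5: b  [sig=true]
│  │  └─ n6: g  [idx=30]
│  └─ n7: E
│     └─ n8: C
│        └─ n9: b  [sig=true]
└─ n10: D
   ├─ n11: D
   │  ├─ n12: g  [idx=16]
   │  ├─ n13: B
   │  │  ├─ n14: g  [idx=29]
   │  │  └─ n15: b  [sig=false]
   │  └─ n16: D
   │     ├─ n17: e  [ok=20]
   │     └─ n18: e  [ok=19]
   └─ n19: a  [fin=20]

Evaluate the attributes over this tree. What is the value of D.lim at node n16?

1. n1.lab = "rk"  ["rk"]
2. n2.idx = true  [true]
3. n3.lab = 28  [28]
4. n3.lim = "xp"  ["xp"]
5. n4.sig = false  [terminal]
6. n5.sig = true  [terminal]
7. n3.off = true  [true]
8. n6.idx = 30  [terminal]
9. n2.live = true  [D.off == true]
10. n7.lab = "rkq"  [E₀.lab ++ "q"]
11. n8.idx = true  [true]
12. n9.sig = true  [terminal]
13. n8.live = true  [b.sig and C.idx]
14. n7.cnt = "kk"  ["kk"]
15. n1.cnt = "qrk"  ["q" ++ E₀.lab]
16. n10.lab = 21  [len(E.cnt) + 18]
17. n10.lim = "qrkm"  [E.cnt ++ "m"]
18. n11.lab = 0  [D₀.lab - 21]
19. n11.lim = "uqrkm"  ["u" ++ D₀.lim]
20. n12.idx = 16  [terminal]
21. n13.val = 16  [g.idx]
22. n13.lim = -4  [g.idx - 20]
23. n14.idx = 29  [terminal]
24. n15.sig = false  [terminal]
25. n13.tag = -4  [B.val + g.idx - 49]
26. n16.lab = 26  [g.idx + 10]
27. n16.lim = "uqrkmm"  [D₀.lim ++ "m"]
28. n17.ok = 20  [terminal]
29. n18.ok = 19  [terminal]
30. n16.off = false  [e₁.ok > 19]
31. n11.off = false  [D₁.off == true]
32. n19.fin = 20  [terminal]
33. n10.off = false  [a.fin > 20]
34. n0.fin = "rqrk"  ["r" ++ E.cnt]
35. n0.depth = 10  [len(E.cnt) + 7]
36. n0.cnt = "qrkq"  [E.cnt ++ "q"]
37. n0.off = false  [D.off == true]

"uqrkmm"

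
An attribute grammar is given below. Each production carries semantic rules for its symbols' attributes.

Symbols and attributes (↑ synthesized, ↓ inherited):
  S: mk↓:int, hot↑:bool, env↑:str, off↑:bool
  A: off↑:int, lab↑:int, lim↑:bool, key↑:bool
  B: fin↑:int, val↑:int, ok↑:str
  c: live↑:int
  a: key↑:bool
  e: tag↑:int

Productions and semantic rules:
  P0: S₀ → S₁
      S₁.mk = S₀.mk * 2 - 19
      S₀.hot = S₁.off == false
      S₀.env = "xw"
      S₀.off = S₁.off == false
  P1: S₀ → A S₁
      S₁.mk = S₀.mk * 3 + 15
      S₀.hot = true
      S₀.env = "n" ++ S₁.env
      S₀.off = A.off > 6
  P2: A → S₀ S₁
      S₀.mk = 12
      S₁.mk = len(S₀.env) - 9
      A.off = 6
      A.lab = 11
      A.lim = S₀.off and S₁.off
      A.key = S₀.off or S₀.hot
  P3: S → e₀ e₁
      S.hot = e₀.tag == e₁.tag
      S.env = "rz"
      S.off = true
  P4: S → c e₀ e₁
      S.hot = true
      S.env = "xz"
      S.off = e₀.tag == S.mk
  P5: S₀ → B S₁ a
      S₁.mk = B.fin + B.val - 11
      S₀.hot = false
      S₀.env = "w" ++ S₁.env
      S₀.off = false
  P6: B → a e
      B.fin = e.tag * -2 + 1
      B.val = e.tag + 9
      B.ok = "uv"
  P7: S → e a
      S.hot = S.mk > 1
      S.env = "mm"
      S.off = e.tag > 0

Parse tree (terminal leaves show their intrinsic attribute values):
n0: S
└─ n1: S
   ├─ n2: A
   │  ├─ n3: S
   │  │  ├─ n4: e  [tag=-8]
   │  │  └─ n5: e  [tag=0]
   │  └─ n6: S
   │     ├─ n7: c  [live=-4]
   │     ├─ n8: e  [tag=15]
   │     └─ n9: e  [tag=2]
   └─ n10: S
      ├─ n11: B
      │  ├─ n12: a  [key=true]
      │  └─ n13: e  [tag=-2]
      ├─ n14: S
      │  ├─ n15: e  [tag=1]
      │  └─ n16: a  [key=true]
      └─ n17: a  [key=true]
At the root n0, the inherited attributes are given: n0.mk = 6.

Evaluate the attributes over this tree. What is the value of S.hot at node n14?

false

1. n0.mk = 6  [given at root]
2. n1.mk = -7  [S₀.mk * 2 - 19]
3. n3.mk = 12  [12]
4. n4.tag = -8  [terminal]
5. n5.tag = 0  [terminal]
6. n3.hot = false  [e₀.tag == e₁.tag]
7. n3.env = "rz"  ["rz"]
8. n3.off = true  [true]
9. n6.mk = -7  [len(S₀.env) - 9]
10. n7.live = -4  [terminal]
11. n8.tag = 15  [terminal]
12. n9.tag = 2  [terminal]
13. n6.hot = true  [true]
14. n6.env = "xz"  ["xz"]
15. n6.off = false  [e₀.tag == S.mk]
16. n2.off = 6  [6]
17. n2.lab = 11  [11]
18. n2.lim = false  [S₀.off and S₁.off]
19. n2.key = true  [S₀.off or S₀.hot]
20. n10.mk = -6  [S₀.mk * 3 + 15]
21. n12.key = true  [terminal]
22. n13.tag = -2  [terminal]
23. n11.fin = 5  [e.tag * -2 + 1]
24. n11.val = 7  [e.tag + 9]
25. n11.ok = "uv"  ["uv"]
26. n14.mk = 1  [B.fin + B.val - 11]
27. n15.tag = 1  [terminal]
28. n16.key = true  [terminal]
29. n14.hot = false  [S.mk > 1]
30. n14.env = "mm"  ["mm"]
31. n14.off = true  [e.tag > 0]
32. n17.key = true  [terminal]
33. n10.hot = false  [false]
34. n10.env = "wmm"  ["w" ++ S₁.env]
35. n10.off = false  [false]
36. n1.hot = true  [true]
37. n1.env = "nwmm"  ["n" ++ S₁.env]
38. n1.off = false  [A.off > 6]
39. n0.hot = true  [S₁.off == false]
40. n0.env = "xw"  ["xw"]
41. n0.off = true  [S₁.off == false]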